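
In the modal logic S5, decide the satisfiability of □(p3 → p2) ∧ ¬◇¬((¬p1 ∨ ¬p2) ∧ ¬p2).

Yes, satisfiable

1. □(p3 → p2) ∧ ¬◇¬((¬p1 ∨ ¬p2) ∧ ¬p2), u
2. □(p3 → p2), u
3. ¬◇¬((¬p1 ∨ ¬p2) ∧ ¬p2), u
4. p3 → p2, u
5. (¬p1 ∨ ¬p2) ∧ ¬p2, u
6. ¬p1 ∨ ¬p2, u
7. ¬p2, u
8. ¬p3, u
Accessibility: uRu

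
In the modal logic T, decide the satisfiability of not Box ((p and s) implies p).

Unsatisfiable (every branch closes)

1. not Box ((p and s) implies p), 0
2. not ((p and s) implies p), 1   [neg-Box-rule on 1: fresh world 1, 0R1]
3. p and s, 1   [neg-implies-rule on 2]
4. not p, 1   [neg-implies-rule on 2]
5. p, 1   [and-rule on 3]
6. s, 1   [and-rule on 3]
Accessibility: 0R0, 0R1, 1R1
Branch closes: p and not p both at 1.
(One branch shown.) All branches close.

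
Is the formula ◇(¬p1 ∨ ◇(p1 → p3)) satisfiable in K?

1. ◇(¬p1 ∨ ◇(p1 → p3)), 0
2. ¬p1 ∨ ◇(p1 → p3), 1
3. ◇(p1 → p3), 1
4. p1 → p3, 2
5. p3, 2
Accessibility: 0R1, 1R2

Satisfiable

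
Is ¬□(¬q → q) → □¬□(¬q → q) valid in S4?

Tableau for the negation ¬(¬□(¬q → q) → □¬□(¬q → q)):
1. ¬(¬□(¬q → q) → □¬□(¬q → q)), w0
2. ¬□(¬q → q), w0   [¬→-rule on 1]
3. ¬□¬□(¬q → q), w0   [¬→-rule on 1]
4. ¬(¬q → q), w1   [¬□-rule on 2: fresh world w1, w0Rw1]
5. ¬q, w1   [¬→-rule on 4]
6. □(¬q → q), w2   [¬□-rule on 3: fresh world w2, w0Rw2]
7. ¬q → q, w2   [□-rule on 6 via w2Rw2]
8. q, w2   [→-rule on 7 (branches; this branch)]
Accessibility: w0Rw0, w0Rw1, w0Rw2, w1Rw1, w2Rw2
The negation has an open branch (countermodel exists).

No, not valid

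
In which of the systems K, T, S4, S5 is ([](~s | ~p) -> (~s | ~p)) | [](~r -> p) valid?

T, S4, S5

T-tableau for the negation ~(([](~s | ~p) -> (~s | ~p)) | [](~r -> p)):
1. ~(([](~s | ~p) -> (~s | ~p)) | [](~r -> p)), 0
2. ~([](~s | ~p) -> (~s | ~p)), 0
3. ~[](~r -> p), 0
4. [](~s | ~p), 0
5. ~(~s | ~p), 0
6. s, 0
7. p, 0
8. ~s | ~p, 0
9. ~p, 0
Accessibility: 0R0
Branch closes: p and ~p both at 0.
Every branch closes (one shown): valid in T, hence also in S4, S5 (every theorem of T is a theorem of S4 and S5).
K-tableau for the negation ~(([](~s | ~p) -> (~s | ~p)) | [](~r -> p)):
1. ~(([](~s | ~p) -> (~s | ~p)) | [](~r -> p)), 0
2. ~([](~s | ~p) -> (~s | ~p)), 0
3. ~[](~r -> p), 0
4. [](~s | ~p), 0
5. ~(~s | ~p), 0
6. s, 0
7. p, 0
8. ~(~r -> p), 1
9. ~r, 1
10. ~p, 1
11. ~s | ~p, 1
Accessibility: 0R1
Complete open branch: countermodel on a K-frame, so not valid in K.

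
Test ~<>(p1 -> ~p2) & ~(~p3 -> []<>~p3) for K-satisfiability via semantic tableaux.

Satisfiable

1. ~<>(p1 -> ~p2) & ~(~p3 -> []<>~p3), u
2. ~<>(p1 -> ~p2), u
3. ~(~p3 -> []<>~p3), u
4. ~p3, u
5. ~[]<>~p3, u
6. ~<>~p3, v
7. ~(p1 -> ~p2), v
8. p1, v
9. p2, v
Accessibility: uRv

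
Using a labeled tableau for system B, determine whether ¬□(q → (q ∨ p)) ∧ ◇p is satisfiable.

Unsatisfiable

1. ¬□(q → (q ∨ p)) ∧ ◇p, 0
2. ¬□(q → (q ∨ p)), 0   [∧-rule on 1]
3. ◇p, 0   [∧-rule on 1]
4. ¬(q → (q ∨ p)), 1   [¬□-rule on 2: fresh world 1, 0R1]
5. q, 1   [¬→-rule on 4]
6. ¬(q ∨ p), 1   [¬→-rule on 4]
7. ¬q, 1   [¬∨-rule on 6]
8. ¬p, 1   [¬∨-rule on 6]
Accessibility: 0R0, 0R1, 1R0, 1R1
Branch closes: q and ¬q both at 1.
Every branch closes; the branch above is one of them.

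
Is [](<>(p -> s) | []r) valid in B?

Not valid

Tableau for the negation ~[](<>(p -> s) | []r):
1. ~[](<>(p -> s) | []r), w0
2. ~(<>(p -> s) | []r), w1
3. ~<>(p -> s), w1
4. ~[]r, w1
5. ~(p -> s), w0
6. p, w0
7. ~s, w0
8. ~(p -> s), w1
9. p, w1
10. ~s, w1
11. ~r, w2
12. ~(p -> s), w2
13. p, w2
14. ~s, w2
Accessibility: w0Rw0, w0Rw1, w1Rw0, w1Rw1, w1Rw2, w2Rw1, w2Rw2
The negation has an open branch (countermodel exists).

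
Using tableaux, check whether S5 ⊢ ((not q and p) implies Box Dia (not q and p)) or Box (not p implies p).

Yes, valid

Tableau for the negation not (((not q and p) implies Box Dia (not q and p)) or Box (not p implies p)):
1. not (((not q and p) implies Box Dia (not q and p)) or Box (not p implies p)), 0
2. not ((not q and p) implies Box Dia (not q and p)), 0
3. not Box (not p implies p), 0
4. not q and p, 0
5. not Box Dia (not q and p), 0
6. not q, 0
7. p, 0
8. not (not p implies p), 1
9. not p, 1
10. not Dia (not q and p), 2
11. not (not q and p), 0
12. not (not q and p), 1
13. not (not q and p), 2
14. not p, 0
Accessibility: 0R0, 0R1, 0R2, 1R0, 1R1, 1R2, 2R0, 2R1, 2R2
Branch closes: p and not p both at 0.
Every branch of the negation's tableau closes; the branch above is one of them.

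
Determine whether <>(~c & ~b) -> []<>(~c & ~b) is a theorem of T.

Not valid

Tableau for the negation ~(<>(~c & ~b) -> []<>(~c & ~b)):
1. ~(<>(~c & ~b) -> []<>(~c & ~b)), u
2. <>(~c & ~b), u   [~->-rule on 1]
3. ~[]<>(~c & ~b), u   [~->-rule on 1]
4. ~c & ~b, v   [<>-rule on 2: fresh world v, uRv]
5. ~c, v   [&-rule on 4]
6. ~b, v   [&-rule on 4]
7. ~<>(~c & ~b), w   [~[]-rule on 3: fresh world w, uRw]
8. ~(~c & ~b), w   [~<>-rule on 7 via wRw]
9. b, w   [~&-rule on 8 (branches; this branch)]
Accessibility: uRu, uRv, uRw, vRv, wRw
The negation has an open branch (countermodel exists).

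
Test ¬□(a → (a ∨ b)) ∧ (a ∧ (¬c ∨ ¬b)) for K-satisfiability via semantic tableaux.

1. ¬□(a → (a ∨ b)) ∧ (a ∧ (¬c ∨ ¬b)), u
2. ¬□(a → (a ∨ b)), u   [∧-rule on 1]
3. a ∧ (¬c ∨ ¬b), u   [∧-rule on 1]
4. a, u   [∧-rule on 3]
5. ¬c ∨ ¬b, u   [∧-rule on 3]
6. ¬b, u   [∨-rule on 5 (branches; this branch)]
7. ¬(a → (a ∨ b)), v   [¬□-rule on 2: fresh world v, uRv]
8. a, v   [¬→-rule on 7]
9. ¬(a ∨ b), v   [¬→-rule on 7]
10. ¬a, v   [¬∨-rule on 9]
11. ¬b, v   [¬∨-rule on 9]
Accessibility: uRv
Branch closes: a and ¬a both at v.
(One branch shown.) All branches close.

Unsatisfiable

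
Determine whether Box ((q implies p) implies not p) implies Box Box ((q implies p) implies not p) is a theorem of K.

Not valid

Tableau for the negation not (Box ((q implies p) implies not p) implies Box Box ((q implies p) implies not p)):
1. not (Box ((q implies p) implies not p) implies Box Box ((q implies p) implies not p)), 0
2. Box ((q implies p) implies not p), 0
3. not Box Box ((q implies p) implies not p), 0
4. not Box ((q implies p) implies not p), 1
5. (q implies p) implies not p, 1
6. not p, 1
7. not ((q implies p) implies not p), 2
8. q implies p, 2
9. p, 2
Accessibility: 0R1, 1R2
The negation has an open branch (countermodel exists).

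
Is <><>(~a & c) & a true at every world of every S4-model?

Tableau for the negation ~(<><>(~a & c) & a):
1. ~(<><>(~a & c) & a), u
2. ~a, u   [~&-rule on 1 (branches; this branch)]
Accessibility: uRu
The negation has an open branch (countermodel exists).

Invalid (countermodel exists)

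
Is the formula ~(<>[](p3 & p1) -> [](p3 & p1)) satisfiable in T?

Satisfiable (open branch found)

1. ~(<>[](p3 & p1) -> [](p3 & p1)), 0
2. <>[](p3 & p1), 0
3. ~[](p3 & p1), 0
4. [](p3 & p1), 1
5. p3 & p1, 1
6. p3, 1
7. p1, 1
8. ~(p3 & p1), 2
9. ~p1, 2
Accessibility: 0R0, 0R1, 0R2, 1R1, 2R2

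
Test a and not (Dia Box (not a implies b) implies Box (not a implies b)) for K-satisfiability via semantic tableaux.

Satisfiable (open branch found)

1. a and not (Dia Box (not a implies b) implies Box (not a implies b)), 0
2. a, 0
3. not (Dia Box (not a implies b) implies Box (not a implies b)), 0
4. Dia Box (not a implies b), 0
5. not Box (not a implies b), 0
6. Box (not a implies b), 1
7. not (not a implies b), 2
8. not a, 2
9. not b, 2
Accessibility: 0R1, 0R2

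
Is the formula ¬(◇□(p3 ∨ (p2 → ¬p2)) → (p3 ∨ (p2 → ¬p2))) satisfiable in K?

Satisfiable

1. ¬(◇□(p3 ∨ (p2 → ¬p2)) → (p3 ∨ (p2 → ¬p2))), w0
2. ◇□(p3 ∨ (p2 → ¬p2)), w0
3. ¬(p3 ∨ (p2 → ¬p2)), w0
4. ¬p3, w0
5. ¬(p2 → ¬p2), w0
6. p2, w0
7. □(p3 ∨ (p2 → ¬p2)), w1
Accessibility: w0Rw1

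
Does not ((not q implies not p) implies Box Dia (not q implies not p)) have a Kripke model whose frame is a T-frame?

1. not ((not q implies not p) implies Box Dia (not q implies not p)), u
2. not q implies not p, u   [neg-implies-rule on 1]
3. not Box Dia (not q implies not p), u   [neg-implies-rule on 1]
4. not p, u   [implies-rule on 2 (branches; this branch)]
5. not Dia (not q implies not p), v   [neg-Box-rule on 3: fresh world v, uRv]
6. not (not q implies not p), v   [neg-Dia-rule on 5 via vRv]
7. not q, v   [neg-implies-rule on 6]
8. p, v   [neg-implies-rule on 6]
Accessibility: uRu, uRv, vRv

Satisfiable (open branch found)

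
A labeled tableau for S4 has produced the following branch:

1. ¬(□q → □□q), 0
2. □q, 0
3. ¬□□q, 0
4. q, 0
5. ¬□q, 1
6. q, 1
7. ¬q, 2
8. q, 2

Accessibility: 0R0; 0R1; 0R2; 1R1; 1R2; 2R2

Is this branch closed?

Closed

Both q and ¬q appear at 2.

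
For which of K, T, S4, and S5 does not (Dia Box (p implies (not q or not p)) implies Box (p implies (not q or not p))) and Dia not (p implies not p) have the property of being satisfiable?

S5-tableau for the formula:
1. not (Dia Box (p implies (not q or not p)) implies Box (p implies (not q or not p))) and Dia not (p implies not p), w0
2. not (Dia Box (p implies (not q or not p)) implies Box (p implies (not q or not p))), w0
3. Dia not (p implies not p), w0
4. Dia Box (p implies (not q or not p)), w0
5. not Box (p implies (not q or not p)), w0
6. not (p implies not p), w1
7. p, w1
8. Box (p implies (not q or not p)), w2
9. p implies (not q or not p), w0
10. p implies (not q or not p), w1
11. p implies (not q or not p), w2
12. not q or not p, w0
13. not q or not p, w1
14. not q or not p, w2
15. not p, w0
16. not q, w1
17. not p, w2
18. not (p implies (not q or not p)), w3
19. p, w3
20. not (not q or not p), w3
21. q, w3
22. p implies (not q or not p), w3
23. not q or not p, w3
24. not p, w3
Accessibility: w0Rw0, w0Rw1, w0Rw2, w0Rw3, w1Rw0, w1Rw1, w1Rw2, w1Rw3, w2Rw0, w2Rw1, w2Rw2, w2Rw3, w3Rw0, w3Rw1, w3Rw2, w3Rw3
Branch closes: p and not p both at w3.
Every branch closes (one shown): unsatisfiable in S5.
S4-tableau for the formula:
1. not (Dia Box (p implies (not q or not p)) implies Box (p implies (not q or not p))) and Dia not (p implies not p), w0
2. not (Dia Box (p implies (not q or not p)) implies Box (p implies (not q or not p))), w0
3. Dia not (p implies not p), w0
4. Dia Box (p implies (not q or not p)), w0
5. not Box (p implies (not q or not p)), w0
6. not (p implies not p), w1
7. p, w1
8. Box (p implies (not q or not p)), w2
9. p implies (not q or not p), w2
10. not q or not p, w2
11. not p, w2
12. not (p implies (not q or not p)), w3
13. p, w3
14. not (not q or not p), w3
15. q, w3
Accessibility: w0Rw0, w0Rw1, w0Rw2, w0Rw3, w1Rw1, w2Rw2, w3Rw3
Complete open branch: satisfiable in S4, hence also in K, T (this S4-model is also a K-model and a T-model).

K, T, S4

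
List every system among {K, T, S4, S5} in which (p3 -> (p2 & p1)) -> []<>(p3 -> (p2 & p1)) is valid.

S5-tableau for the negation ~((p3 -> (p2 & p1)) -> []<>(p3 -> (p2 & p1))):
1. ~((p3 -> (p2 & p1)) -> []<>(p3 -> (p2 & p1))), u
2. p3 -> (p2 & p1), u
3. ~[]<>(p3 -> (p2 & p1)), u
4. p2 & p1, u
5. p2, u
6. p1, u
7. ~<>(p3 -> (p2 & p1)), v
8. ~(p3 -> (p2 & p1)), u
9. p3, u
10. ~(p2 & p1), u
11. ~(p3 -> (p2 & p1)), v
12. p3, v
13. ~(p2 & p1), v
14. ~p1, u
Accessibility: uRu, uRv, vRu, vRv
Branch closes: p1 and ~p1 both at u.
Every branch closes (one shown): valid in S5.
S4-tableau for the negation ~((p3 -> (p2 & p1)) -> []<>(p3 -> (p2 & p1))):
1. ~((p3 -> (p2 & p1)) -> []<>(p3 -> (p2 & p1))), u
2. p3 -> (p2 & p1), u
3. ~[]<>(p3 -> (p2 & p1)), u
4. p2 & p1, u
5. p2, u
6. p1, u
7. ~<>(p3 -> (p2 & p1)), v
8. ~(p3 -> (p2 & p1)), v
9. p3, v
10. ~(p2 & p1), v
11. ~p1, v
Accessibility: uRu, uRv, vRv
Complete open branch: countermodel on an S4-frame, so not valid in S4, nor in K, T (the same frame is also a K-frame and a T-frame).

S5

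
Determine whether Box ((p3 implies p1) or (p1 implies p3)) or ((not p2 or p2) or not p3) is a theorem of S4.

Valid

Tableau for the negation not (Box ((p3 implies p1) or (p1 implies p3)) or ((not p2 or p2) or not p3)):
1. not (Box ((p3 implies p1) or (p1 implies p3)) or ((not p2 or p2) or not p3)), 0
2. not Box ((p3 implies p1) or (p1 implies p3)), 0   [neg-or-rule on 1]
3. not ((not p2 or p2) or not p3), 0   [neg-or-rule on 1]
4. not (not p2 or p2), 0   [neg-or-rule on 3]
5. p3, 0   [neg-or-rule on 3]
6. p2, 0   [neg-or-rule on 4]
7. not p2, 0   [neg-or-rule on 4]
Accessibility: 0R0
Branch closes: p2 and not p2 both at 0.
Every branch of the negation's tableau closes; the branch above is one of them.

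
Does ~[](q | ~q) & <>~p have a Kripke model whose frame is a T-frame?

Unsatisfiable

1. ~[](q | ~q) & <>~p, u
2. ~[](q | ~q), u
3. <>~p, u
4. ~(q | ~q), v
5. ~q, v
6. q, v
Accessibility: uRu, uRv, vRv
Branch closes: q and ~q both at v.
All branches of the tableau close; one closing branch shown above.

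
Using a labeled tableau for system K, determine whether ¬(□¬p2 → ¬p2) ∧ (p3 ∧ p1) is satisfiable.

Satisfiable

1. ¬(□¬p2 → ¬p2) ∧ (p3 ∧ p1), u
2. ¬(□¬p2 → ¬p2), u   [∧-rule on 1]
3. p3 ∧ p1, u   [∧-rule on 1]
4. □¬p2, u   [¬→-rule on 2]
5. p2, u   [¬→-rule on 2]
6. p3, u   [∧-rule on 3]
7. p1, u   [∧-rule on 3]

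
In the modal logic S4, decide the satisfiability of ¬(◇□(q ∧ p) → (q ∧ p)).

1. ¬(◇□(q ∧ p) → (q ∧ p)), u
2. ◇□(q ∧ p), u
3. ¬(q ∧ p), u
4. ¬p, u
5. □(q ∧ p), v
6. q ∧ p, v
7. q, v
8. p, v
Accessibility: uRu, uRv, vRv

Satisfiable (open branch found)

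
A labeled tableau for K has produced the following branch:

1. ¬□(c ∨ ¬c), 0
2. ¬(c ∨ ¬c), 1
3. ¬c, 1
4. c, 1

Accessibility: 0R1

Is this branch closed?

Closed

Both c and ¬c appear at 1.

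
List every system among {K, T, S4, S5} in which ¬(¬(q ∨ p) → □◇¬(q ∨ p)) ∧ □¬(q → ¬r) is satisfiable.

T-tableau for the formula:
1. ¬(¬(q ∨ p) → □◇¬(q ∨ p)) ∧ □¬(q → ¬r), w0
2. ¬(¬(q ∨ p) → □◇¬(q ∨ p)), w0   [∧-rule on 1]
3. □¬(q → ¬r), w0   [∧-rule on 1]
4. ¬(q ∨ p), w0   [¬→-rule on 2]
5. ¬□◇¬(q ∨ p), w0   [¬→-rule on 2]
6. ¬q, w0   [¬∨-rule on 4]
7. ¬p, w0   [¬∨-rule on 4]
8. ¬(q → ¬r), w0   [□-rule on 3 via w0Rw0]
9. q, w0   [¬→-rule on 8]
10. r, w0   [¬→-rule on 8]
Accessibility: w0Rw0
Branch closes: q and ¬q both at w0.
Every branch closes (one shown): unsatisfiable in T, hence also in S4, S5 (every S4/S5-frame is a T-frame).
K-tableau for the formula:
1. ¬(¬(q ∨ p) → □◇¬(q ∨ p)) ∧ □¬(q → ¬r), w0
2. ¬(¬(q ∨ p) → □◇¬(q ∨ p)), w0   [∧-rule on 1]
3. □¬(q → ¬r), w0   [∧-rule on 1]
4. ¬(q ∨ p), w0   [¬→-rule on 2]
5. ¬□◇¬(q ∨ p), w0   [¬→-rule on 2]
6. ¬q, w0   [¬∨-rule on 4]
7. ¬p, w0   [¬∨-rule on 4]
8. ¬◇¬(q ∨ p), w1   [¬□-rule on 5: fresh world w1, w0Rw1]
9. ¬(q → ¬r), w1   [□-rule on 3 via w0Rw1]
10. q, w1   [¬→-rule on 9]
11. r, w1   [¬→-rule on 9]
Accessibility: w0Rw1
Complete open branch: satisfiable in K.

K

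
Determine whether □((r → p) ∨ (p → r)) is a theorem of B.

Valid

Tableau for the negation ¬□((r → p) ∨ (p → r)):
1. ¬□((r → p) ∨ (p → r)), u
2. ¬((r → p) ∨ (p → r)), v   [¬□-rule on 1: fresh world v, uRv]
3. ¬(r → p), v   [¬∨-rule on 2]
4. ¬(p → r), v   [¬∨-rule on 2]
5. r, v   [¬→-rule on 3]
6. ¬p, v   [¬→-rule on 3]
7. p, v   [¬→-rule on 4]
8. ¬r, v   [¬→-rule on 4]
Accessibility: uRu, uRv, vRu, vRv
Branch closes: p and ¬p both at v.
All branches of the negation close; one closing branch shown above.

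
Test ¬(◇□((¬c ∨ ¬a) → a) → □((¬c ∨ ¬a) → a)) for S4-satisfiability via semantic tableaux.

Satisfiable (open branch found)

1. ¬(◇□((¬c ∨ ¬a) → a) → □((¬c ∨ ¬a) → a)), w0
2. ◇□((¬c ∨ ¬a) → a), w0
3. ¬□((¬c ∨ ¬a) → a), w0
4. □((¬c ∨ ¬a) → a), w1
5. (¬c ∨ ¬a) → a, w1
6. a, w1
7. ¬((¬c ∨ ¬a) → a), w2
8. ¬c ∨ ¬a, w2
9. ¬a, w2
Accessibility: w0Rw0, w0Rw1, w0Rw2, w1Rw1, w2Rw2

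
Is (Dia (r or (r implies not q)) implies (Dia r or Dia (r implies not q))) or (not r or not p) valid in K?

Tableau for the negation not ((Dia (r or (r implies not q)) implies (Dia r or Dia (r implies not q))) or (not r or not p)):
1. not ((Dia (r or (r implies not q)) implies (Dia r or Dia (r implies not q))) or (not r or not p)), u
2. not (Dia (r or (r implies not q)) implies (Dia r or Dia (r implies not q))), u
3. not (not r or not p), u
4. Dia (r or (r implies not q)), u
5. not (Dia r or Dia (r implies not q)), u
6. r, u
7. p, u
8. not Dia r, u
9. not Dia (r implies not q), u
10. r or (r implies not q), v
11. not r, v
12. not (r implies not q), v
13. r, v
14. q, v
Accessibility: uRv
Branch closes: r and not r both at v.
Every branch of the negation's tableau closes; the branch above is one of them.

Valid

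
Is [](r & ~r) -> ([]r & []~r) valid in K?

Yes, valid

Tableau for the negation ~([](r & ~r) -> ([]r & []~r)):
1. ~([](r & ~r) -> ([]r & []~r)), u
2. [](r & ~r), u   [~->-rule on 1]
3. ~([]r & []~r), u   [~->-rule on 1]
4. ~[]~r, u   [~&-rule on 3 (branches; this branch)]
5. r, v   [~[]-rule on 4: fresh world v, uRv]
6. r & ~r, v   [[]-rule on 2 via uRv]
7. ~r, v   [&-rule on 6]
Accessibility: uRv
Branch closes: r and ~r both at v.
Every branch of the negation's tableau closes; the branch above is one of them.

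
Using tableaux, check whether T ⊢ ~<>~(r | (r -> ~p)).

Tableau for the negation <>~(r | (r -> ~p)):
1. <>~(r | (r -> ~p)), 0
2. ~(r | (r -> ~p)), 1   [<>-rule on 1: fresh world 1, 0R1]
3. ~r, 1   [~|-rule on 2]
4. ~(r -> ~p), 1   [~|-rule on 2]
5. r, 1   [~->-rule on 4]
6. p, 1   [~->-rule on 4]
Accessibility: 0R0, 0R1, 1R1
Branch closes: r and ~r both at 1.
Every branch of the negation's tableau closes; the branch above is one of them.

Valid in T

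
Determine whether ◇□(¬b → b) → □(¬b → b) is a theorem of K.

Not valid

Tableau for the negation ¬(◇□(¬b → b) → □(¬b → b)):
1. ¬(◇□(¬b → b) → □(¬b → b)), u
2. ◇□(¬b → b), u
3. ¬□(¬b → b), u
4. □(¬b → b), v
5. ¬(¬b → b), w
6. ¬b, w
Accessibility: uRv, uRw
The negation has an open branch (countermodel exists).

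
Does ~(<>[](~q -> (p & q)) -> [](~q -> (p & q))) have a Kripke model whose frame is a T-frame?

Satisfiable

1. ~(<>[](~q -> (p & q)) -> [](~q -> (p & q))), u
2. <>[](~q -> (p & q)), u
3. ~[](~q -> (p & q)), u
4. [](~q -> (p & q)), v
5. ~q -> (p & q), v
6. p & q, v
7. p, v
8. q, v
9. ~(~q -> (p & q)), w
10. ~q, w
11. ~(p & q), w
Accessibility: uRu, uRv, uRw, vRv, wRw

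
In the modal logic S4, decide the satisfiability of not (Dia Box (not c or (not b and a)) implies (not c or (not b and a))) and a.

1. not (Dia Box (not c or (not b and a)) implies (not c or (not b and a))) and a, w0
2. not (Dia Box (not c or (not b and a)) implies (not c or (not b and a))), w0
3. a, w0
4. Dia Box (not c or (not b and a)), w0
5. not (not c or (not b and a)), w0
6. c, w0
7. not (not b and a), w0
8. b, w0
9. Box (not c or (not b and a)), w1
10. not c or (not b and a), w1
11. not b and a, w1
12. not b, w1
13. a, w1
Accessibility: w0Rw0, w0Rw1, w1Rw1

Yes, satisfiable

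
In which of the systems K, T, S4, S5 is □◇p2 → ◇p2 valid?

T, S4, S5

T-tableau for the negation ¬(□◇p2 → ◇p2):
1. ¬(□◇p2 → ◇p2), 0
2. □◇p2, 0
3. ¬◇p2, 0
4. ◇p2, 0
5. ¬p2, 0
6. p2, 1
7. ◇p2, 1
8. ¬p2, 1
Accessibility: 0R0, 0R1, 1R1
Branch closes: p2 and ¬p2 both at 1.
Every branch closes (one shown): valid in T, hence also in S4, S5 (every theorem of T is a theorem of S4 and S5).
K-tableau for the negation ¬(□◇p2 → ◇p2):
1. ¬(□◇p2 → ◇p2), 0
2. □◇p2, 0
3. ¬◇p2, 0
Complete open branch: countermodel on a K-frame, so not valid in K.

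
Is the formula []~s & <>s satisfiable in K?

1. []~s & <>s, w0
2. []~s, w0
3. <>s, w0
4. s, w1
5. ~s, w1
Accessibility: w0Rw1
Branch closes: s and ~s both at w1.
(One branch shown.) All branches close.

Unsatisfiable (every branch closes)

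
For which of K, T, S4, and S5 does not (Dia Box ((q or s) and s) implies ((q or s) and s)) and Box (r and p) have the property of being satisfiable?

S5-tableau for the formula:
1. not (Dia Box ((q or s) and s) implies ((q or s) and s)) and Box (r and p), u
2. not (Dia Box ((q or s) and s) implies ((q or s) and s)), u   [and-rule on 1]
3. Box (r and p), u   [and-rule on 1]
4. Dia Box ((q or s) and s), u   [neg-implies-rule on 2]
5. not ((q or s) and s), u   [neg-implies-rule on 2]
6. r and p, u   [Box-rule on 3 via uRu]
7. r, u   [and-rule on 6]
8. p, u   [and-rule on 6]
9. not (q or s), u   [neg-and-rule on 5 (branches; this branch)]
10. not q, u   [neg-or-rule on 9]
11. not s, u   [neg-or-rule on 9]
12. Box ((q or s) and s), v   [Dia-rule on 4: fresh world v, uRv]
13. r and p, v   [Box-rule on 3 via uRv]
14. r, v   [and-rule on 13]
15. p, v   [and-rule on 13]
16. (q or s) and s, u   [Box-rule on 12 via vRu]
17. q or s, u   [and-rule on 16]
18. s, u   [and-rule on 16]
Accessibility: uRu, uRv, vRu, vRv
Branch closes: s and not s both at u.
Every branch closes (one shown): unsatisfiable in S5.
S4-tableau for the formula:
1. not (Dia Box ((q or s) and s) implies ((q or s) and s)) and Box (r and p), u
2. not (Dia Box ((q or s) and s) implies ((q or s) and s)), u   [and-rule on 1]
3. Box (r and p), u   [and-rule on 1]
4. Dia Box ((q or s) and s), u   [neg-implies-rule on 2]
5. not ((q or s) and s), u   [neg-implies-rule on 2]
6. r and p, u   [Box-rule on 3 via uRu]
7. r, u   [and-rule on 6]
8. p, u   [and-rule on 6]
9. not s, u   [neg-and-rule on 5 (branches; this branch)]
10. Box ((q or s) and s), v   [Dia-rule on 4: fresh world v, uRv]
11. r and p, v   [Box-rule on 3 via uRv]
12. r, v   [and-rule on 11]
13. p, v   [and-rule on 11]
14. (q or s) and s, v   [Box-rule on 10 via vRv]
15. q or s, v   [and-rule on 14]
16. s, v   [and-rule on 14]
Accessibility: uRu, uRv, vRv
Complete open branch: satisfiable in S4, hence also in K, T (this S4-model is also a K-model and a T-model).

K, T, S4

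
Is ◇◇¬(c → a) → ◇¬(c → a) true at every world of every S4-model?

Valid in S4

Tableau for the negation ¬(◇◇¬(c → a) → ◇¬(c → a)):
1. ¬(◇◇¬(c → a) → ◇¬(c → a)), u
2. ◇◇¬(c → a), u   [¬→-rule on 1]
3. ¬◇¬(c → a), u   [¬→-rule on 1]
4. c → a, u   [¬◇-rule on 3 via uRu]
5. a, u   [→-rule on 4 (branches; this branch)]
6. ◇¬(c → a), v   [◇-rule on 2: fresh world v, uRv]
7. c → a, v   [¬◇-rule on 3 via uRv]
8. a, v   [→-rule on 7 (branches; this branch)]
9. ¬(c → a), w   [◇-rule on 6: fresh world w, vRw]
10. c, w   [¬→-rule on 9]
11. ¬a, w   [¬→-rule on 9]
12. c → a, w   [¬◇-rule on 3 via uRw]
13. a, w   [→-rule on 12 (branches; this branch)]
Accessibility: uRu, uRv, uRw, vRv, vRw, wRw
Branch closes: a and ¬a both at w.
Every branch of the negation's tableau closes; the branch above is one of them.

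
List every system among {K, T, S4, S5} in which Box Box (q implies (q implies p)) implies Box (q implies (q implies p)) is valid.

T-tableau for the negation not (Box Box (q implies (q implies p)) implies Box (q implies (q implies p))):
1. not (Box Box (q implies (q implies p)) implies Box (q implies (q implies p))), u
2. Box Box (q implies (q implies p)), u
3. not Box (q implies (q implies p)), u
4. Box (q implies (q implies p)), u
5. q implies (q implies p), u
6. q implies p, u
7. p, u
8. not (q implies (q implies p)), v
9. q, v
10. not (q implies p), v
11. not p, v
12. Box (q implies (q implies p)), v
13. q implies (q implies p), v
14. q implies p, v
15. p, v
Accessibility: uRu, uRv, vRv
Branch closes: p and not p both at v.
Every branch closes (one shown): valid in T, hence also in S4, S5 (every theorem of T is a theorem of S4 and S5).
K-tableau for the negation not (Box Box (q implies (q implies p)) implies Box (q implies (q implies p))):
1. not (Box Box (q implies (q implies p)) implies Box (q implies (q implies p))), u
2. Box Box (q implies (q implies p)), u
3. not Box (q implies (q implies p)), u
4. not (q implies (q implies p)), v
5. q, v
6. not (q implies p), v
7. not p, v
8. Box (q implies (q implies p)), v
Accessibility: uRv
Complete open branch: countermodel on a K-frame, so not valid in K.

T, S4, S5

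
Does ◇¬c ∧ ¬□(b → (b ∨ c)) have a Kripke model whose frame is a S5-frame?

1. ◇¬c ∧ ¬□(b → (b ∨ c)), u
2. ◇¬c, u   [∧-rule on 1]
3. ¬□(b → (b ∨ c)), u   [∧-rule on 1]
4. ¬c, v   [◇-rule on 2: fresh world v, uRv]
5. ¬(b → (b ∨ c)), w   [¬□-rule on 3: fresh world w, uRw]
6. b, w   [¬→-rule on 5]
7. ¬(b ∨ c), w   [¬→-rule on 5]
8. ¬b, w   [¬∨-rule on 7]
9. ¬c, w   [¬∨-rule on 7]
Accessibility: uRu, uRv, uRw, vRu, vRv, vRw, wRu, wRv, wRw
Branch closes: b and ¬b both at w.
Every branch closes; the branch above is one of them.

No, unsatisfiable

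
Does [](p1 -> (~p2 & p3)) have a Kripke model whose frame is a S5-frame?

Satisfiable

1. [](p1 -> (~p2 & p3)), w0
2. p1 -> (~p2 & p3), w0
3. ~p2 & p3, w0
4. ~p2, w0
5. p3, w0
Accessibility: w0Rw0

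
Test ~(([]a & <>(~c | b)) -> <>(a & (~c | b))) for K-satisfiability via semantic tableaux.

Unsatisfiable

1. ~(([]a & <>(~c | b)) -> <>(a & (~c | b))), w0
2. []a & <>(~c | b), w0   [~->-rule on 1]
3. ~<>(a & (~c | b)), w0   [~->-rule on 1]
4. []a, w0   [&-rule on 2]
5. <>(~c | b), w0   [&-rule on 2]
6. ~c | b, w1   [<>-rule on 5: fresh world w1, w0Rw1]
7. ~(a & (~c | b)), w1   [~<>-rule on 3 via w0Rw1]
8. a, w1   [[]-rule on 4 via w0Rw1]
9. b, w1   [|-rule on 6 (branches; this branch)]
10. ~(~c | b), w1   [~&-rule on 7 (branches; this branch)]
11. c, w1   [~|-rule on 10]
12. ~b, w1   [~|-rule on 10]
Accessibility: w0Rw1
Branch closes: b and ~b both at w1.
All branches of the tableau close; one closing branch shown above.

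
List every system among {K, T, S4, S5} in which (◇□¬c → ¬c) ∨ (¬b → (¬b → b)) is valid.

S5-tableau for the negation ¬((◇□¬c → ¬c) ∨ (¬b → (¬b → b))):
1. ¬((◇□¬c → ¬c) ∨ (¬b → (¬b → b))), u
2. ¬(◇□¬c → ¬c), u   [¬∨-rule on 1]
3. ¬(¬b → (¬b → b)), u   [¬∨-rule on 1]
4. ◇□¬c, u   [¬→-rule on 2]
5. c, u   [¬→-rule on 2]
6. ¬b, u   [¬→-rule on 3]
7. ¬(¬b → b), u   [¬→-rule on 3]
8. □¬c, v   [◇-rule on 4: fresh world v, uRv]
9. ¬c, u   [□-rule on 8 via vRu]
Accessibility: uRu, uRv, vRu, vRv
Branch closes: c and ¬c both at u.
Every branch closes (one shown): valid in S5.
S4-tableau for the negation ¬((◇□¬c → ¬c) ∨ (¬b → (¬b → b))):
1. ¬((◇□¬c → ¬c) ∨ (¬b → (¬b → b))), u
2. ¬(◇□¬c → ¬c), u   [¬∨-rule on 1]
3. ¬(¬b → (¬b → b)), u   [¬∨-rule on 1]
4. ◇□¬c, u   [¬→-rule on 2]
5. c, u   [¬→-rule on 2]
6. ¬b, u   [¬→-rule on 3]
7. ¬(¬b → b), u   [¬→-rule on 3]
8. □¬c, v   [◇-rule on 4: fresh world v, uRv]
9. ¬c, v   [□-rule on 8 via vRv]
Accessibility: uRu, uRv, vRv
Complete open branch: countermodel on an S4-frame, so not valid in S4, nor in K, T (the same frame is also a K-frame and a T-frame).

S5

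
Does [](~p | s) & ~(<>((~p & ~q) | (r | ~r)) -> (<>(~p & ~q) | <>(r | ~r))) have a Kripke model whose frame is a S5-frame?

No, unsatisfiable

1. [](~p | s) & ~(<>((~p & ~q) | (r | ~r)) -> (<>(~p & ~q) | <>(r | ~r))), u
2. [](~p | s), u
3. ~(<>((~p & ~q) | (r | ~r)) -> (<>(~p & ~q) | <>(r | ~r))), u
4. <>((~p & ~q) | (r | ~r)), u
5. ~(<>(~p & ~q) | <>(r | ~r)), u
6. ~<>(~p & ~q), u
7. ~<>(r | ~r), u
8. ~p | s, u
9. ~(~p & ~q), u
10. ~(r | ~r), u
11. ~r, u
12. r, u
Accessibility: uRu
Branch closes: r and ~r both at u.
(One branch shown.) All branches close.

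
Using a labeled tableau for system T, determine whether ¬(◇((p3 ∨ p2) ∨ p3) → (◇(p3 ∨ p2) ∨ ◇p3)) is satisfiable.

1. ¬(◇((p3 ∨ p2) ∨ p3) → (◇(p3 ∨ p2) ∨ ◇p3)), u
2. ◇((p3 ∨ p2) ∨ p3), u   [¬→-rule on 1]
3. ¬(◇(p3 ∨ p2) ∨ ◇p3), u   [¬→-rule on 1]
4. ¬◇(p3 ∨ p2), u   [¬∨-rule on 3]
5. ¬◇p3, u   [¬∨-rule on 3]
6. ¬(p3 ∨ p2), u   [¬◇-rule on 4 via uRu]
7. ¬p3, u   [¬∨-rule on 6]
8. ¬p2, u   [¬∨-rule on 6]
9. (p3 ∨ p2) ∨ p3, v   [◇-rule on 2: fresh world v, uRv]
10. ¬(p3 ∨ p2), v   [¬◇-rule on 4 via uRv]
11. ¬p3, v   [¬∨-rule on 10]
12. ¬p2, v   [¬∨-rule on 10]
13. p3 ∨ p2, v   [∨-rule on 9 (branches; this branch)]
14. p2, v   [∨-rule on 13 (branches; this branch)]
Accessibility: uRu, uRv, vRv
Branch closes: p2 and ¬p2 both at v.
All branches of the tableau close; one closing branch shown above.

Unsatisfiable (every branch closes)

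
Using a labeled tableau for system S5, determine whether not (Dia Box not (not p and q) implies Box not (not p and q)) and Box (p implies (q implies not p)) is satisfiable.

Unsatisfiable

1. not (Dia Box not (not p and q) implies Box not (not p and q)) and Box (p implies (q implies not p)), w0
2. not (Dia Box not (not p and q) implies Box not (not p and q)), w0   [and-rule on 1]
3. Box (p implies (q implies not p)), w0   [and-rule on 1]
4. Dia Box not (not p and q), w0   [neg-implies-rule on 2]
5. not Box not (not p and q), w0   [neg-implies-rule on 2]
6. p implies (q implies not p), w0   [Box-rule on 3 via w0Rw0]
7. q implies not p, w0   [implies-rule on 6 (branches; this branch)]
8. not p, w0   [implies-rule on 7 (branches; this branch)]
9. Box not (not p and q), w1   [Dia-rule on 4: fresh world w1, w0Rw1]
10. p implies (q implies not p), w1   [Box-rule on 3 via w0Rw1]
11. not (not p and q), w0   [Box-rule on 9 via w1Rw0]
12. not (not p and q), w1   [Box-rule on 9 via w1Rw1]
13. q implies not p, w1   [implies-rule on 10 (branches; this branch)]
14. not q, w0   [neg-and-rule on 11 (branches; this branch)]
15. not q, w1   [neg-and-rule on 12 (branches; this branch)]
16. not p, w1   [implies-rule on 13 (branches; this branch)]
17. not p and q, w2   [neg-Box-rule on 5: fresh world w2, w0Rw2]
18. not p, w2   [and-rule on 17]
19. q, w2   [and-rule on 17]
20. p implies (q implies not p), w2   [Box-rule on 3 via w0Rw2]
21. not (not p and q), w2   [Box-rule on 9 via w1Rw2]
22. q implies not p, w2   [implies-rule on 20 (branches; this branch)]
23. not q, w2   [neg-and-rule on 21 (branches; this branch)]
Accessibility: w0Rw0, w0Rw1, w0Rw2, w1Rw0, w1Rw1, w1Rw2, w2Rw0, w2Rw1, w2Rw2
Branch closes: q and not q both at w2.
(One branch shown.) All branches close.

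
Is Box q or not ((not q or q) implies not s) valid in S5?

No, not valid

Tableau for the negation not (Box q or not ((not q or q) implies not s)):
1. not (Box q or not ((not q or q) implies not s)), w0
2. not Box q, w0   [neg-or-rule on 1]
3. (not q or q) implies not s, w0   [neg-or-rule on 1]
4. not s, w0   [implies-rule on 3 (branches; this branch)]
5. not q, w1   [neg-Box-rule on 2: fresh world w1, w0Rw1]
Accessibility: w0Rw0, w0Rw1, w1Rw0, w1Rw1
The negation has an open branch (countermodel exists).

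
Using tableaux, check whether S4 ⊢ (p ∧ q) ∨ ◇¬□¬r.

No, not valid

Tableau for the negation ¬((p ∧ q) ∨ ◇¬□¬r):
1. ¬((p ∧ q) ∨ ◇¬□¬r), u
2. ¬(p ∧ q), u
3. ¬◇¬□¬r, u
4. □¬r, u
5. ¬r, u
6. ¬q, u
Accessibility: uRu
The negation has an open branch (countermodel exists).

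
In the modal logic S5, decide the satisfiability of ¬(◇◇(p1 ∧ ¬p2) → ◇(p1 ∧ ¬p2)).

No, unsatisfiable

1. ¬(◇◇(p1 ∧ ¬p2) → ◇(p1 ∧ ¬p2)), w0
2. ◇◇(p1 ∧ ¬p2), w0   [¬→-rule on 1]
3. ¬◇(p1 ∧ ¬p2), w0   [¬→-rule on 1]
4. ¬(p1 ∧ ¬p2), w0   [¬◇-rule on 3 via w0Rw0]
5. p2, w0   [¬∧-rule on 4 (branches; this branch)]
6. ◇(p1 ∧ ¬p2), w1   [◇-rule on 2: fresh world w1, w0Rw1]
7. ¬(p1 ∧ ¬p2), w1   [¬◇-rule on 3 via w0Rw1]
8. p2, w1   [¬∧-rule on 7 (branches; this branch)]
9. p1 ∧ ¬p2, w2   [◇-rule on 6: fresh world w2, w1Rw2]
10. p1, w2   [∧-rule on 9]
11. ¬p2, w2   [∧-rule on 9]
12. ¬(p1 ∧ ¬p2), w2   [¬◇-rule on 3 via w0Rw2]
13. p2, w2   [¬∧-rule on 12 (branches; this branch)]
Accessibility: w0Rw0, w0Rw1, w0Rw2, w1Rw0, w1Rw1, w1Rw2, w2Rw0, w2Rw1, w2Rw2
Branch closes: p2 and ¬p2 both at w2.
Every branch closes; the branch above is one of them.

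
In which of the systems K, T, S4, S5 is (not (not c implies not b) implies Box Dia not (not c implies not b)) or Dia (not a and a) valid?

S4-tableau for the negation not ((not (not c implies not b) implies Box Dia not (not c implies not b)) or Dia (not a and a)):
1. not ((not (not c implies not b) implies Box Dia not (not c implies not b)) or Dia (not a and a)), u
2. not (not (not c implies not b) implies Box Dia not (not c implies not b)), u   [neg-or-rule on 1]
3. not Dia (not a and a), u   [neg-or-rule on 1]
4. not (not c implies not b), u   [neg-implies-rule on 2]
5. not Box Dia not (not c implies not b), u   [neg-implies-rule on 2]
6. not c, u   [neg-implies-rule on 4]
7. b, u   [neg-implies-rule on 4]
8. not (not a and a), u   [neg-Dia-rule on 3 via uRu]
9. not a, u   [neg-and-rule on 8 (branches; this branch)]
10. not Dia not (not c implies not b), v   [neg-Box-rule on 5: fresh world v, uRv]
11. not (not a and a), v   [neg-Dia-rule on 3 via uRv]
12. not c implies not b, v   [neg-Dia-rule on 10 via vRv]
13. not a, v   [neg-and-rule on 11 (branches; this branch)]
14. not b, v   [implies-rule on 12 (branches; this branch)]
Accessibility: uRu, uRv, vRv
Complete open branch: countermodel on an S4-frame, so not valid in S4, nor in K, T (the same frame is also a K-frame and a T-frame).
S5-tableau for the negation not ((not (not c implies not b) implies Box Dia not (not c implies not b)) or Dia (not a and a)):
1. not ((not (not c implies not b) implies Box Dia not (not c implies not b)) or Dia (not a and a)), u
2. not (not (not c implies not b) implies Box Dia not (not c implies not b)), u   [neg-or-rule on 1]
3. not Dia (not a and a), u   [neg-or-rule on 1]
4. not (not c implies not b), u   [neg-implies-rule on 2]
5. not Box Dia not (not c implies not b), u   [neg-implies-rule on 2]
6. not c, u   [neg-implies-rule on 4]
7. b, u   [neg-implies-rule on 4]
8. not (not a and a), u   [neg-Dia-rule on 3 via uRu]
9. not a, u   [neg-and-rule on 8 (branches; this branch)]
10. not Dia not (not c implies not b), v   [neg-Box-rule on 5: fresh world v, uRv]
11. not (not a and a), v   [neg-Dia-rule on 3 via uRv]
12. not c implies not b, u   [neg-Dia-rule on 10 via vRu]
13. not c implies not b, v   [neg-Dia-rule on 10 via vRv]
14. not a, v   [neg-and-rule on 11 (branches; this branch)]
15. not b, u   [implies-rule on 12 (branches; this branch)]
Accessibility: uRu, uRv, vRu, vRv
Branch closes: b and not b both at u.
Every branch closes (one shown): valid in S5.

S5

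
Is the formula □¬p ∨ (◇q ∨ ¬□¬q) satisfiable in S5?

1. □¬p ∨ (◇q ∨ ¬□¬q), 0
2. ◇q ∨ ¬□¬q, 0   [∨-rule on 1 (branches; this branch)]
3. ¬□¬q, 0   [∨-rule on 2 (branches; this branch)]
4. q, 1   [¬□-rule on 3: fresh world 1, 0R1]
Accessibility: 0R0, 0R1, 1R0, 1R1

Satisfiable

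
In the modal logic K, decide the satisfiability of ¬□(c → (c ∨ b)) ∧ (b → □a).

1. ¬□(c → (c ∨ b)) ∧ (b → □a), u
2. ¬□(c → (c ∨ b)), u   [∧-rule on 1]
3. b → □a, u   [∧-rule on 1]
4. □a, u   [→-rule on 3 (branches; this branch)]
5. ¬(c → (c ∨ b)), v   [¬□-rule on 2: fresh world v, uRv]
6. c, v   [¬→-rule on 5]
7. ¬(c ∨ b), v   [¬→-rule on 5]
8. ¬c, v   [¬∨-rule on 7]
9. ¬b, v   [¬∨-rule on 7]
Accessibility: uRv
Branch closes: c and ¬c both at v.
Every branch closes; the branch above is one of them.

No, unsatisfiable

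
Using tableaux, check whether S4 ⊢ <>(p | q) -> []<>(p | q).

Not valid

Tableau for the negation ~(<>(p | q) -> []<>(p | q)):
1. ~(<>(p | q) -> []<>(p | q)), w0
2. <>(p | q), w0   [~->-rule on 1]
3. ~[]<>(p | q), w0   [~->-rule on 1]
4. p | q, w1   [<>-rule on 2: fresh world w1, w0Rw1]
5. q, w1   [|-rule on 4 (branches; this branch)]
6. ~<>(p | q), w2   [~[]-rule on 3: fresh world w2, w0Rw2]
7. ~(p | q), w2   [~<>-rule on 6 via w2Rw2]
8. ~p, w2   [~|-rule on 7]
9. ~q, w2   [~|-rule on 7]
Accessibility: w0Rw0, w0Rw1, w0Rw2, w1Rw1, w2Rw2
The negation has an open branch (countermodel exists).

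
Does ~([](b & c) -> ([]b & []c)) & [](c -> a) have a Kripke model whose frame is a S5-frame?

1. ~([](b & c) -> ([]b & []c)) & [](c -> a), 0
2. ~([](b & c) -> ([]b & []c)), 0
3. [](c -> a), 0
4. [](b & c), 0
5. ~([]b & []c), 0
6. c -> a, 0
7. b & c, 0
8. b, 0
9. c, 0
10. ~[]c, 0
11. a, 0
12. ~c, 1
13. c -> a, 1
14. b & c, 1
15. b, 1
16. c, 1
Accessibility: 0R0, 0R1, 1R0, 1R1
Branch closes: c and ~c both at 1.
All branches of the tableau close; one closing branch shown above.

No, unsatisfiable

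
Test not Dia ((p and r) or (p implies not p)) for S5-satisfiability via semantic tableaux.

Satisfiable

1. not Dia ((p and r) or (p implies not p)), 0
2. not ((p and r) or (p implies not p)), 0   [neg-Dia-rule on 1 via 0R0]
3. not (p and r), 0   [neg-or-rule on 2]
4. not (p implies not p), 0   [neg-or-rule on 2]
5. p, 0   [neg-implies-rule on 4]
6. not r, 0   [neg-and-rule on 3 (branches; this branch)]
Accessibility: 0R0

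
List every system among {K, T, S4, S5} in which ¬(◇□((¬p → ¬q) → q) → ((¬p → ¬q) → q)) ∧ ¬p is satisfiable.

K, T, S4

S4-tableau for the formula:
1. ¬(◇□((¬p → ¬q) → q) → ((¬p → ¬q) → q)) ∧ ¬p, 0
2. ¬(◇□((¬p → ¬q) → q) → ((¬p → ¬q) → q)), 0
3. ¬p, 0
4. ◇□((¬p → ¬q) → q), 0
5. ¬((¬p → ¬q) → q), 0
6. ¬p → ¬q, 0
7. ¬q, 0
8. □((¬p → ¬q) → q), 1
9. (¬p → ¬q) → q, 1
10. q, 1
Accessibility: 0R0, 0R1, 1R1
Complete open branch: satisfiable in S4, hence also in K, T (this S4-model is also a K-model and a T-model).
S5-tableau for the formula:
1. ¬(◇□((¬p → ¬q) → q) → ((¬p → ¬q) → q)) ∧ ¬p, 0
2. ¬(◇□((¬p → ¬q) → q) → ((¬p → ¬q) → q)), 0
3. ¬p, 0
4. ◇□((¬p → ¬q) → q), 0
5. ¬((¬p → ¬q) → q), 0
6. ¬p → ¬q, 0
7. ¬q, 0
8. □((¬p → ¬q) → q), 1
9. (¬p → ¬q) → q, 0
10. (¬p → ¬q) → q, 1
11. ¬(¬p → ¬q), 0
12. q, 0
Accessibility: 0R0, 0R1, 1R0, 1R1
Branch closes: q and ¬q both at 0.
Every branch closes (one shown): unsatisfiable in S5.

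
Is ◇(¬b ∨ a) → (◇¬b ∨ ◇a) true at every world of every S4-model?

Tableau for the negation ¬(◇(¬b ∨ a) → (◇¬b ∨ ◇a)):
1. ¬(◇(¬b ∨ a) → (◇¬b ∨ ◇a)), 0
2. ◇(¬b ∨ a), 0   [¬→-rule on 1]
3. ¬(◇¬b ∨ ◇a), 0   [¬→-rule on 1]
4. ¬◇¬b, 0   [¬∨-rule on 3]
5. ¬◇a, 0   [¬∨-rule on 3]
6. b, 0   [¬◇-rule on 4 via 0R0]
7. ¬a, 0   [¬◇-rule on 5 via 0R0]
8. ¬b ∨ a, 1   [◇-rule on 2: fresh world 1, 0R1]
9. b, 1   [¬◇-rule on 4 via 0R1]
10. ¬a, 1   [¬◇-rule on 5 via 0R1]
11. a, 1   [∨-rule on 8 (branches; this branch)]
Accessibility: 0R0, 0R1, 1R1
Branch closes: a and ¬a both at 1.
Every branch of the negation's tableau closes; the branch above is one of them.

Yes, valid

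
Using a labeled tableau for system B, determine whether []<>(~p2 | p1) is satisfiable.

Satisfiable

1. []<>(~p2 | p1), w0
2. <>(~p2 | p1), w0   [[]-rule on 1 via w0Rw0]
3. ~p2 | p1, w1   [<>-rule on 2: fresh world w1, w0Rw1]
4. <>(~p2 | p1), w1   [[]-rule on 1 via w0Rw1]
5. p1, w1   [|-rule on 3 (branches; this branch)]
6. ~p2 | p1, w2   [<>-rule on 4: fresh world w2, w1Rw2]
7. p1, w2   [|-rule on 6 (branches; this branch)]
Accessibility: w0Rw0, w0Rw1, w1Rw0, w1Rw1, w1Rw2, w2Rw1, w2Rw2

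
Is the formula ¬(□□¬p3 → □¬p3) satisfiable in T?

Unsatisfiable

1. ¬(□□¬p3 → □¬p3), u
2. □□¬p3, u   [¬→-rule on 1]
3. ¬□¬p3, u   [¬→-rule on 1]
4. □¬p3, u   [□-rule on 2 via uRu]
5. ¬p3, u   [□-rule on 4 via uRu]
6. p3, v   [¬□-rule on 3: fresh world v, uRv]
7. □¬p3, v   [□-rule on 2 via uRv]
8. ¬p3, v   [□-rule on 4 via uRv]
Accessibility: uRu, uRv, vRv
Branch closes: p3 and ¬p3 both at v.
Every branch closes; the branch above is one of them.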